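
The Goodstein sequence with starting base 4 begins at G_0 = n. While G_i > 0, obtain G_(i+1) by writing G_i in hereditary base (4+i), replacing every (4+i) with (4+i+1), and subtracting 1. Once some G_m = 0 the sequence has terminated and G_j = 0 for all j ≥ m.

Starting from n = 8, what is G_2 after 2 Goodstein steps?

9

base 4: 8 = 2·4; at 5: 2·5 = 10; next = 9
base 5: 9 = 5 + 4; at 6: 6 + 4 = 10; next = 9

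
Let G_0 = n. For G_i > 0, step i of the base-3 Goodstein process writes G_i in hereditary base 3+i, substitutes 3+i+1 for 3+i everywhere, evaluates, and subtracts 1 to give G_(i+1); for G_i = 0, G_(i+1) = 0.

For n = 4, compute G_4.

2

step 0: 4 = 3 + 1; sub 4 for 3: 4 + 1; = 5; G_1 = 5−1 = 4
step 1: 4 = 4; sub 5 for 4: 5; = 5; G_2 = 5−1 = 4
step 2: 4 = 4; sub 6 for 5: 4; = 4; G_3 = 4−1 = 3
step 3: 3 = 3; sub 7 for 6: 3; = 3; G_4 = 3−1 = 2
step 4: 2 = 2; sub 8 for 7: 2; = 2; G_5 = 2−1 = 1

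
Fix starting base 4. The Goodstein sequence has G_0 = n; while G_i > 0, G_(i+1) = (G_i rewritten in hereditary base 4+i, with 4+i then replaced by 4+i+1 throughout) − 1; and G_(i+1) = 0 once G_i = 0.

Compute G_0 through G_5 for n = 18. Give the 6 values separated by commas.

18, 26, 36, 48, 53, 58

[0] 18 ≡ 4^2 + 2 (base 4). Lift 5: 27. −1: 26.
[1] 26 ≡ 5^2 + 1 (base 5). Lift 6: 37. −1: 36.
[2] 36 ≡ 6^2 (base 6). Lift 7: 49. −1: 48.
[3] 48 ≡ 6·7 + 6 (base 7). Lift 8: 54. −1: 53.
[4] 53 ≡ 6·8 + 5 (base 8). Lift 9: 59. −1: 58.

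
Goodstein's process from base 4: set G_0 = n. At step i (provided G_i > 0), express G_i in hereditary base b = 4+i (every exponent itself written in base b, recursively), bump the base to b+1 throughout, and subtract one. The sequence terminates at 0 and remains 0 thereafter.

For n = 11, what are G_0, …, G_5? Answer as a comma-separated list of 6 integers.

11, 12, 13, 14, 15, 15

[0] 11 ≡ 2·4 + 3 (base 4). Lift 5: 13. −1: 12.
[1] 12 ≡ 2·5 + 2 (base 5). Lift 6: 14. −1: 13.
[2] 13 ≡ 2·6 + 1 (base 6). Lift 7: 15. −1: 14.
[3] 14 ≡ 2·7 (base 7). Lift 8: 16. −1: 15.
[4] 15 ≡ 8 + 7 (base 8). Lift 9: 16. −1: 15.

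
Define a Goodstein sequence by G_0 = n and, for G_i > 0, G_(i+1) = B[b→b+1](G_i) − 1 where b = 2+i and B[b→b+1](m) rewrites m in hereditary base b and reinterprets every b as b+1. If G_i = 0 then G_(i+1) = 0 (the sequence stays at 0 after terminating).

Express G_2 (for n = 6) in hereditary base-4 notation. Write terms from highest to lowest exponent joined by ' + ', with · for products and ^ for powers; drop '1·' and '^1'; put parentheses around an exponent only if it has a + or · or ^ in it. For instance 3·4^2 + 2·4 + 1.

6 —HB2→ 2^2 + 2 —bump→ 3^3 + 3 = 30 —(−1)→ 29
29 —HB3→ 3^3 + 2 —bump→ 4^4 + 2 = 258 —(−1)→ 257

4^4 + 1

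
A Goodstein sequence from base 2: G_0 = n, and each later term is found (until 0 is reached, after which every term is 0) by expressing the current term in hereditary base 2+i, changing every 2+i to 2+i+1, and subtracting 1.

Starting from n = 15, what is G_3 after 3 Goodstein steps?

18752

(0) 15|_2 = 2^(2 + 1) + 2^2 + 2 + 1 ↦ 3^(3 + 1) + 3^3 + 3 + 1|_3 = 112 ⇒ 111
(1) 111|_3 = 3^(3 + 1) + 3^3 + 3 ↦ 4^(4 + 1) + 4^4 + 4|_4 = 1284 ⇒ 1283
(2) 1283|_4 = 4^(4 + 1) + 4^4 + 3 ↦ 5^(5 + 1) + 5^5 + 3|_5 = 18753 ⇒ 18752
(3) 18752|_5 = 5^(5 + 1) + 5^5 + 2 ↦ 6^(6 + 1) + 6^6 + 2|_6 = 326594 ⇒ 326593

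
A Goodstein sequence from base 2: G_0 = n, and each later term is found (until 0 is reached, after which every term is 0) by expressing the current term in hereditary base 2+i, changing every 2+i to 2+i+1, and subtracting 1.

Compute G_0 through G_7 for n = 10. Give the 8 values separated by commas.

base 2: 10 = 2^(2 + 1) + 2; at 3: 3^(3 + 1) + 3 = 84; next = 83
base 3: 83 = 3^(3 + 1) + 2; at 4: 4^(4 + 1) + 2 = 1026; next = 1025
base 4: 1025 = 4^(4 + 1) + 1; at 5: 5^(5 + 1) + 1 = 15626; next = 15625
base 5: 15625 = 5^(5 + 1); at 6: 6^(6 + 1) = 279936; next = 279935
base 6: 279935 = 5·6^6 + 5·6^5 + 5·6^4 + 5·6^3 + 5·6^2 + 5·6 + 5; at 7: 5·7^7 + 5·7^5 + 5·7^4 + 5·7^3 + 5·7^2 + 5·7 + 5 = 4215755; next = 4215754
base 7: 4215754 = 5·7^7 + 5·7^5 + 5·7^4 + 5·7^3 + 5·7^2 + 5·7 + 4; at 8: 5·8^8 + 5·8^5 + 5·8^4 + 5·8^3 + 5·8^2 + 5·8 + 4 = 84073324; next = 84073323
base 8: 84073323 = 5·8^8 + 5·8^5 + 5·8^4 + 5·8^3 + 5·8^2 + 5·8 + 3; at 9: 5·9^9 + 5·9^5 + 5·9^4 + 5·9^3 + 5·9^2 + 5·9 + 3 = 1937434593; next = 1937434592

10, 83, 1025, 15625, 279935, 4215754, 84073323, 1937434592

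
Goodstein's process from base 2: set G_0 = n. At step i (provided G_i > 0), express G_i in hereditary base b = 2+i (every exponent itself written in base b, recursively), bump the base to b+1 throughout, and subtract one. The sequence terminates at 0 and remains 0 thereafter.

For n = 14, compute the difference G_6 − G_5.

128542131

step 0: 14 = 2^(2 + 1) + 2^2 + 2; sub 3 for 2: 3^(3 + 1) + 3^3 + 3; = 111; G_1 = 111−1 = 110
step 1: 110 = 3^(3 + 1) + 3^3 + 2; sub 4 for 3: 4^(4 + 1) + 4^4 + 2; = 1282; G_2 = 1282−1 = 1281
step 2: 1281 = 4^(4 + 1) + 4^4 + 1; sub 5 for 4: 5^(5 + 1) + 5^5 + 1; = 18751; G_3 = 18751−1 = 18750
step 3: 18750 = 5^(5 + 1) + 5^5; sub 6 for 5: 6^(6 + 1) + 6^6; = 326592; G_4 = 326592−1 = 326591
step 4: 326591 = 6^(6 + 1) + 5·6^5 + 5·6^4 + 5·6^3 + 5·6^2 + 5·6 + 5; sub 7 for 6: 7^(7 + 1) + 5·7^5 + 5·7^4 + 5·7^3 + 5·7^2 + 5·7 + 5; = 5862841; G_5 = 5862841−1 = 5862840
step 5: 5862840 = 7^(7 + 1) + 5·7^5 + 5·7^4 + 5·7^3 + 5·7^2 + 5·7 + 4; sub 8 for 7: 8^(8 + 1) + 5·8^5 + 5·8^4 + 5·8^3 + 5·8^2 + 5·8 + 4; = 134404972; G_6 = 134404972−1 = 134404971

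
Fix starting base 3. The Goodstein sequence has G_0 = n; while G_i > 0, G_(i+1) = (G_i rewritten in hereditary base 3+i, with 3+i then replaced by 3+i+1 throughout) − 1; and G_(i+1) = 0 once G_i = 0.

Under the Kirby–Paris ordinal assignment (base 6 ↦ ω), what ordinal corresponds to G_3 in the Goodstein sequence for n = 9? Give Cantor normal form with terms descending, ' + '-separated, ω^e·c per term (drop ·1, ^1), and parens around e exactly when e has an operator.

(0) 9|_3 = 3^2 ↦ 4^2|_4 = 16 ⇒ 15
(1) 15|_4 = 3·4 + 3 ↦ 3·5 + 3|_5 = 18 ⇒ 17
(2) 17|_5 = 3·5 + 2 ↦ 3·6 + 2|_6 = 20 ⇒ 19
(3) 19|_6 = 3·6 + 1 ↦ 3·7 + 1|_7 = 22 ⇒ 21

ω·3 + 1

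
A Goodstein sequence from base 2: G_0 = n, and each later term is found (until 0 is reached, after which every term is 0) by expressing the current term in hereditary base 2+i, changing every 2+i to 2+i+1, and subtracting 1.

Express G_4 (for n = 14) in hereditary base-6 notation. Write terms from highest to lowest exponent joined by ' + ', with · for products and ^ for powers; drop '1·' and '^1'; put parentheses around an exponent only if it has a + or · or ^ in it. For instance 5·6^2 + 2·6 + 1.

step 0: 14 = 2^(2 + 1) + 2^2 + 2; sub 3 for 2: 3^(3 + 1) + 3^3 + 3; = 111; G_1 = 111−1 = 110
step 1: 110 = 3^(3 + 1) + 3^3 + 2; sub 4 for 3: 4^(4 + 1) + 4^4 + 2; = 1282; G_2 = 1282−1 = 1281
step 2: 1281 = 4^(4 + 1) + 4^4 + 1; sub 5 for 4: 5^(5 + 1) + 5^5 + 1; = 18751; G_3 = 18751−1 = 18750
step 3: 18750 = 5^(5 + 1) + 5^5; sub 6 for 5: 6^(6 + 1) + 6^6; = 326592; G_4 = 326592−1 = 326591

6^(6 + 1) + 5·6^5 + 5·6^4 + 5·6^3 + 5·6^2 + 5·6 + 5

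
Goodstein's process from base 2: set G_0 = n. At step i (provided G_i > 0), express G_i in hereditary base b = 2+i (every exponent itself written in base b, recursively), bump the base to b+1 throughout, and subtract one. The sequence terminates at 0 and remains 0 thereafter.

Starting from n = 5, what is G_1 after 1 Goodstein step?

base 2: 5 = 2^2 + 1; at 3: 3^3 + 1 = 28; next = 27
base 3: 27 = 3^3; at 4: 4^4 = 256; next = 255

27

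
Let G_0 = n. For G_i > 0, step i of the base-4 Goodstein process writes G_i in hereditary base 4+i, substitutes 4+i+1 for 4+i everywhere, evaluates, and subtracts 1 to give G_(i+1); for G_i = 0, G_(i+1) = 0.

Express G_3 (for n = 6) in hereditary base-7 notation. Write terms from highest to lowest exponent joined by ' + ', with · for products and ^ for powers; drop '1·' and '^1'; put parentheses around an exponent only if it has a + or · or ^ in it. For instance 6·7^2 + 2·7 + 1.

6

(0) 6|_4 = 4 + 2 ↦ 5 + 2|_5 = 7 ⇒ 6
(1) 6|_5 = 5 + 1 ↦ 6 + 1|_6 = 7 ⇒ 6
(2) 6|_6 = 6 ↦ 7|_7 = 7 ⇒ 6
(3) 6|_7 = 6 ↦ 6|_8 = 6 ⇒ 5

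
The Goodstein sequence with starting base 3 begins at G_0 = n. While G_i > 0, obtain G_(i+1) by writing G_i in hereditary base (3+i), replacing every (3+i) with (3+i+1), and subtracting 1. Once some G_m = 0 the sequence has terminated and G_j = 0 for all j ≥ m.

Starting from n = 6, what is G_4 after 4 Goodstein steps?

7

base 3: 6 = 2·3; at 4: 2·4 = 8; next = 7
base 4: 7 = 4 + 3; at 5: 5 + 3 = 8; next = 7
base 5: 7 = 5 + 2; at 6: 6 + 2 = 8; next = 7
base 6: 7 = 6 + 1; at 7: 7 + 1 = 8; next = 7
base 7: 7 = 7; at 8: 8 = 8; next = 7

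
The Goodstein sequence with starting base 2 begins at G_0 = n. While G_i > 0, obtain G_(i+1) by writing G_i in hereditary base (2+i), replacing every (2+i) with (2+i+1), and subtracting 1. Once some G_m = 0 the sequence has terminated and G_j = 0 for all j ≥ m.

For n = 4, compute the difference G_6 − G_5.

30

(0) 4|_2 = 2^2 ↦ 3^3|_3 = 27 ⇒ 26
(1) 26|_3 = 2·3^2 + 2·3 + 2 ↦ 2·4^2 + 2·4 + 2|_4 = 42 ⇒ 41
(2) 41|_4 = 2·4^2 + 2·4 + 1 ↦ 2·5^2 + 2·5 + 1|_5 = 61 ⇒ 60
(3) 60|_5 = 2·5^2 + 2·5 ↦ 2·6^2 + 2·6|_6 = 84 ⇒ 83
(4) 83|_6 = 2·6^2 + 6 + 5 ↦ 2·7^2 + 7 + 5|_7 = 110 ⇒ 109
(5) 109|_7 = 2·7^2 + 7 + 4 ↦ 2·8^2 + 8 + 4|_8 = 140 ⇒ 139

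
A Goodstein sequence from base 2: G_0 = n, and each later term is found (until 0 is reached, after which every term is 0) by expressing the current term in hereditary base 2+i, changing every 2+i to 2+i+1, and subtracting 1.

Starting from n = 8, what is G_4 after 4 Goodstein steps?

8 —HB2→ 2^(2 + 1) —bump→ 3^(3 + 1) = 81 —(−1)→ 80
80 —HB3→ 2·3^3 + 2·3^2 + 2·3 + 2 —bump→ 2·4^4 + 2·4^2 + 2·4 + 2 = 554 —(−1)→ 553
553 —HB4→ 2·4^4 + 2·4^2 + 2·4 + 1 —bump→ 2·5^5 + 2·5^2 + 2·5 + 1 = 6311 —(−1)→ 6310
6310 —HB5→ 2·5^5 + 2·5^2 + 2·5 —bump→ 2·6^6 + 2·6^2 + 2·6 = 93396 —(−1)→ 93395
93395 —HB6→ 2·6^6 + 2·6^2 + 6 + 5 —bump→ 2·7^7 + 2·7^2 + 7 + 5 = 1647196 —(−1)→ 1647195

93395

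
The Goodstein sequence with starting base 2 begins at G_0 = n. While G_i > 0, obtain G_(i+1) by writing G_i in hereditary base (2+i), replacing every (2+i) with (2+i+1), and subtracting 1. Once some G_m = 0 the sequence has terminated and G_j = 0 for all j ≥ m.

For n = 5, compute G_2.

255

i=0: 5 = 2^2 + 1 (b=2); 2→3: 3^3 + 1 = 28; 28−1 = 27
i=1: 27 = 3^3 (b=3); 3→4: 4^4 = 256; 256−1 = 255
i=2: 255 = 3·4^3 + 3·4^2 + 3·4 + 3 (b=4); 4→5: 3·5^3 + 3·5^2 + 3·5 + 3 = 468; 468−1 = 467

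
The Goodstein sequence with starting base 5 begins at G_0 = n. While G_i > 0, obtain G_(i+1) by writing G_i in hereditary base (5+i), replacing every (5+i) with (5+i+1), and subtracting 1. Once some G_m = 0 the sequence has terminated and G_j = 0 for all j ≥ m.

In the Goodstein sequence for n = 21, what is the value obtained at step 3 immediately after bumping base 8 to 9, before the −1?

32

G_0 = 21. HB_5(21) = 4·5 + 1. Bump = 25. G_1 = 24.
G_1 = 24. HB_6(24) = 4·6. Bump = 28. G_2 = 27.
G_2 = 27. HB_7(27) = 3·7 + 6. Bump = 30. G_3 = 29.
G_3 = 29. HB_8(29) = 3·8 + 5. Bump = 32. G_4 = 31.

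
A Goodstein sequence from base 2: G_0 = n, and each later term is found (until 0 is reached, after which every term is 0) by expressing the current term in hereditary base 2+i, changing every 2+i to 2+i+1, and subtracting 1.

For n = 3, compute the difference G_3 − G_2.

-1

i=0: 3 = 2 + 1 (b=2); 2→3: 3 + 1 = 4; 4−1 = 3
i=1: 3 = 3 (b=3); 3→4: 4 = 4; 4−1 = 3
i=2: 3 = 3 (b=4); 4→5: 3 = 3; 3−1 = 2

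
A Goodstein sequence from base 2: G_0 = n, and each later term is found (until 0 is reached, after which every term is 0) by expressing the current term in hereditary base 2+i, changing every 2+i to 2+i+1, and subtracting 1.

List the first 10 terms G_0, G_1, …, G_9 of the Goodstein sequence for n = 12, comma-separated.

12, 107, 1065, 15685, 280019, 5764910, 134217867, 3486784574, 100000000211, 3138428376974

step 0: 12 = 2^(2 + 1) + 2^2; sub 3 for 2: 3^(3 + 1) + 3^3; = 108; G_1 = 108−1 = 107
step 1: 107 = 3^(3 + 1) + 2·3^2 + 2·3 + 2; sub 4 for 3: 4^(4 + 1) + 2·4^2 + 2·4 + 2; = 1066; G_2 = 1066−1 = 1065
step 2: 1065 = 4^(4 + 1) + 2·4^2 + 2·4 + 1; sub 5 for 4: 5^(5 + 1) + 2·5^2 + 2·5 + 1; = 15686; G_3 = 15686−1 = 15685
step 3: 15685 = 5^(5 + 1) + 2·5^2 + 2·5; sub 6 for 5: 6^(6 + 1) + 2·6^2 + 2·6; = 280020; G_4 = 280020−1 = 280019
step 4: 280019 = 6^(6 + 1) + 2·6^2 + 6 + 5; sub 7 for 6: 7^(7 + 1) + 2·7^2 + 7 + 5; = 5764911; G_5 = 5764911−1 = 5764910
step 5: 5764910 = 7^(7 + 1) + 2·7^2 + 7 + 4; sub 8 for 7: 8^(8 + 1) + 2·8^2 + 8 + 4; = 134217868; G_6 = 134217868−1 = 134217867
step 6: 134217867 = 8^(8 + 1) + 2·8^2 + 8 + 3; sub 9 for 8: 9^(9 + 1) + 2·9^2 + 9 + 3; = 3486784575; G_7 = 3486784575−1 = 3486784574
step 7: 3486784574 = 9^(9 + 1) + 2·9^2 + 9 + 2; sub 10 for 9: 10^(10 + 1) + 2·10^2 + 10 + 2; = 100000000212; G_8 = 100000000212−1 = 100000000211
step 8: 100000000211 = 10^(10 + 1) + 2·10^2 + 10 + 1; sub 11 for 10: 11^(11 + 1) + 2·11^2 + 11 + 1; = 3138428376975; G_9 = 3138428376975−1 = 3138428376974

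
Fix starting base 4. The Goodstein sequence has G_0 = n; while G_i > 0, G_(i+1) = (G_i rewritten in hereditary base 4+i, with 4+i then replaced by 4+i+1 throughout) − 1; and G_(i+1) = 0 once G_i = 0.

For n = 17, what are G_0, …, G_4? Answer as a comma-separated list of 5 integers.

G_0 = 17. HB_4(17) = 4^2 + 1. Bump = 26. G_1 = 25.
G_1 = 25. HB_5(25) = 5^2. Bump = 36. G_2 = 35.
G_2 = 35. HB_6(35) = 5·6 + 5. Bump = 40. G_3 = 39.
G_3 = 39. HB_7(39) = 5·7 + 4. Bump = 44. G_4 = 43.

17, 25, 35, 39, 43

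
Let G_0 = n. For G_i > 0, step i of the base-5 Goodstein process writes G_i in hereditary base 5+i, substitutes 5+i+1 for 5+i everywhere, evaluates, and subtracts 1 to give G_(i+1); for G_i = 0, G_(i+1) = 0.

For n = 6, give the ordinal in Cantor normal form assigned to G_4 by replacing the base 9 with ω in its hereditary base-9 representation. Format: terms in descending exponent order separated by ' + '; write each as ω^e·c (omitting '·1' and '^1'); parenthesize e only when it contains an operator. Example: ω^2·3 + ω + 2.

G_0=6  [base 5] 5 + 1  →[5↦6]→  6 + 1 = 7  −1 ⇒ G_1=6
G_1=6  [base 6] 6  →[6↦7]→  7 = 7  −1 ⇒ G_2=6
G_2=6  [base 7] 6  →[7↦8]→  6 = 6  −1 ⇒ G_3=5
G_3=5  [base 8] 5  →[8↦9]→  5 = 5  −1 ⇒ G_4=4
G_4=4  [base 9] 4  →[9↦10]→  4 = 4  −1 ⇒ G_5=3

4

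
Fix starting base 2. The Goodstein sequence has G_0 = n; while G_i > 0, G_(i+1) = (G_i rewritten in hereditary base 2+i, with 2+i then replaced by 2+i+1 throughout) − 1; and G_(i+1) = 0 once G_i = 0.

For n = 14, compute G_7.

3487116548

[0] 14 ≡ 2^(2 + 1) + 2^2 + 2 (base 2). Lift 3: 111. −1: 110.
[1] 110 ≡ 3^(3 + 1) + 3^3 + 2 (base 3). Lift 4: 1282. −1: 1281.
[2] 1281 ≡ 4^(4 + 1) + 4^4 + 1 (base 4). Lift 5: 18751. −1: 18750.
[3] 18750 ≡ 5^(5 + 1) + 5^5 (base 5). Lift 6: 326592. −1: 326591.
[4] 326591 ≡ 6^(6 + 1) + 5·6^5 + 5·6^4 + 5·6^3 + 5·6^2 + 5·6 + 5 (base 6). Lift 7: 5862841. −1: 5862840.
[5] 5862840 ≡ 7^(7 + 1) + 5·7^5 + 5·7^4 + 5·7^3 + 5·7^2 + 5·7 + 4 (base 7). Lift 8: 134404972. −1: 134404971.
[6] 134404971 ≡ 8^(8 + 1) + 5·8^5 + 5·8^4 + 5·8^3 + 5·8^2 + 5·8 + 3 (base 8). Lift 9: 3487116549. −1: 3487116548.
[7] 3487116548 ≡ 9^(9 + 1) + 5·9^5 + 5·9^4 + 5·9^3 + 5·9^2 + 5·9 + 2 (base 9). Lift 10: 100000555552. −1: 100000555551.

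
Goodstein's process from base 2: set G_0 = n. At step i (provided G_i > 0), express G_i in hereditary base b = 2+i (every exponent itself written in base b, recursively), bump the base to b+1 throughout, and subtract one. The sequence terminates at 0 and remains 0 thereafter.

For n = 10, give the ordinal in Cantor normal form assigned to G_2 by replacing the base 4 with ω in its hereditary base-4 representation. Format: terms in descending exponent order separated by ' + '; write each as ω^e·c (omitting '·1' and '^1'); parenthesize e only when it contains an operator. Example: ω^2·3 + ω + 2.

step 0: 10 = 2^(2 + 1) + 2; sub 3 for 2: 3^(3 + 1) + 3; = 84; G_1 = 84−1 = 83
step 1: 83 = 3^(3 + 1) + 2; sub 4 for 3: 4^(4 + 1) + 2; = 1026; G_2 = 1026−1 = 1025
step 2: 1025 = 4^(4 + 1) + 1; sub 5 for 4: 5^(5 + 1) + 1; = 15626; G_3 = 15626−1 = 15625

ω^(ω + 1) + 1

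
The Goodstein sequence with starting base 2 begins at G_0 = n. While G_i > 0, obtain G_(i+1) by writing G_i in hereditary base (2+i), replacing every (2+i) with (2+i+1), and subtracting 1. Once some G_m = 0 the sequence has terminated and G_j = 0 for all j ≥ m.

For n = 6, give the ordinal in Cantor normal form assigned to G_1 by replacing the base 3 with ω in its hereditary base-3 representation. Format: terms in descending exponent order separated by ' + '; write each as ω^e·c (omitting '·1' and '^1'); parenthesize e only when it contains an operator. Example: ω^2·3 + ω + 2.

(0) 6|_2 = 2^2 + 2 ↦ 3^3 + 3|_3 = 30 ⇒ 29
(1) 29|_3 = 3^3 + 2 ↦ 4^4 + 2|_4 = 258 ⇒ 257

ω^ω + 2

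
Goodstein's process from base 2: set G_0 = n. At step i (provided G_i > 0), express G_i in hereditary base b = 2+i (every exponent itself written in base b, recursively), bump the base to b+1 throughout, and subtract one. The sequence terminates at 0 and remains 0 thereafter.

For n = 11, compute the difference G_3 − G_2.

base 2: 11 = 2^(2 + 1) + 2 + 1; at 3: 3^(3 + 1) + 3 + 1 = 85; next = 84
base 3: 84 = 3^(3 + 1) + 3; at 4: 4^(4 + 1) + 4 = 1028; next = 1027
base 4: 1027 = 4^(4 + 1) + 3; at 5: 5^(5 + 1) + 3 = 15628; next = 15627

14600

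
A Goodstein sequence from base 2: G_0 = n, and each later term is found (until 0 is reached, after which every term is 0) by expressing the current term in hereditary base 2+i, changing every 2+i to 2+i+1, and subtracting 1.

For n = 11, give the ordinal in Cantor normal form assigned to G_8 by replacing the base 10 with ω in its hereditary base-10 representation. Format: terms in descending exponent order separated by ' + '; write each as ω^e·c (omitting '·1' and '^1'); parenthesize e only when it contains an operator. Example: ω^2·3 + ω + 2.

base 2: 11 = 2^(2 + 1) + 2 + 1; at 3: 3^(3 + 1) + 3 + 1 = 85; next = 84
base 3: 84 = 3^(3 + 1) + 3; at 4: 4^(4 + 1) + 4 = 1028; next = 1027
base 4: 1027 = 4^(4 + 1) + 3; at 5: 5^(5 + 1) + 3 = 15628; next = 15627
base 5: 15627 = 5^(5 + 1) + 2; at 6: 6^(6 + 1) + 2 = 279938; next = 279937
base 6: 279937 = 6^(6 + 1) + 1; at 7: 7^(7 + 1) + 1 = 5764802; next = 5764801
base 7: 5764801 = 7^(7 + 1); at 8: 8^(8 + 1) = 134217728; next = 134217727
base 8: 134217727 = 7·8^8 + 7·8^7 + 7·8^6 + 7·8^5 + 7·8^4 + 7·8^3 + 7·8^2 + 7·8 + 7; at 9: 7·9^9 + 7·9^7 + 7·9^6 + 7·9^5 + 7·9^4 + 7·9^3 + 7·9^2 + 7·9 + 7 = 2749609303; next = 2749609302
base 9: 2749609302 = 7·9^9 + 7·9^7 + 7·9^6 + 7·9^5 + 7·9^4 + 7·9^3 + 7·9^2 + 7·9 + 6; at 10: 7·10^10 + 7·10^7 + 7·10^6 + 7·10^5 + 7·10^4 + 7·10^3 + 7·10^2 + 7·10 + 6 = 70077777776; next = 70077777775

ω^ω·7 + ω^7·7 + ω^6·7 + ω^5·7 + ω^4·7 + ω^3·7 + ω^2·7 + ω·7 + 5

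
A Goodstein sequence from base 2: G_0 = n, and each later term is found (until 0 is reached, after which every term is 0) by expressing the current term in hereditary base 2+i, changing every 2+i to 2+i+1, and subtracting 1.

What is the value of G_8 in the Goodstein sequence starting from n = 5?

3325

5 —HB2→ 2^2 + 1 —bump→ 3^3 + 1 = 28 —(−1)→ 27
27 —HB3→ 3^3 —bump→ 4^4 = 256 —(−1)→ 255
255 —HB4→ 3·4^3 + 3·4^2 + 3·4 + 3 —bump→ 3·5^3 + 3·5^2 + 3·5 + 3 = 468 —(−1)→ 467
467 —HB5→ 3·5^3 + 3·5^2 + 3·5 + 2 —bump→ 3·6^3 + 3·6^2 + 3·6 + 2 = 776 —(−1)→ 775
775 —HB6→ 3·6^3 + 3·6^2 + 3·6 + 1 —bump→ 3·7^3 + 3·7^2 + 3·7 + 1 = 1198 —(−1)→ 1197
1197 —HB7→ 3·7^3 + 3·7^2 + 3·7 —bump→ 3·8^3 + 3·8^2 + 3·8 = 1752 —(−1)→ 1751
1751 —HB8→ 3·8^3 + 3·8^2 + 2·8 + 7 —bump→ 3·9^3 + 3·9^2 + 2·9 + 7 = 2455 —(−1)→ 2454
2454 —HB9→ 3·9^3 + 3·9^2 + 2·9 + 6 —bump→ 3·10^3 + 3·10^2 + 2·10 + 6 = 3326 —(−1)→ 3325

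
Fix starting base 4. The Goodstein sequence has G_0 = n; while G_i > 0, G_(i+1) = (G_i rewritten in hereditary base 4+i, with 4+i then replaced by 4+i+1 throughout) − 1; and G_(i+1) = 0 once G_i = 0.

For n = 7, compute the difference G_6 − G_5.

-1

G_0 = 7. HB_4(7) = 4 + 3. Bump = 8. G_1 = 7.
G_1 = 7. HB_5(7) = 5 + 2. Bump = 8. G_2 = 7.
G_2 = 7. HB_6(7) = 6 + 1. Bump = 8. G_3 = 7.
G_3 = 7. HB_7(7) = 7. Bump = 8. G_4 = 7.
G_4 = 7. HB_8(7) = 7. Bump = 7. G_5 = 6.
G_5 = 6. HB_9(6) = 6. Bump = 6. G_6 = 5.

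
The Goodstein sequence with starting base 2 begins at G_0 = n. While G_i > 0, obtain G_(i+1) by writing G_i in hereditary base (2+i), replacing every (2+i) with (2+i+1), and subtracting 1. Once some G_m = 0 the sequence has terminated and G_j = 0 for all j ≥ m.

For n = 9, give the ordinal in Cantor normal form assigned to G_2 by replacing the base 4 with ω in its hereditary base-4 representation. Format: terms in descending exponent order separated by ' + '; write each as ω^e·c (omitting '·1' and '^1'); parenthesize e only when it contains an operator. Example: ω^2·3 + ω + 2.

ω^ω·3 + ω^3·3 + ω^2·3 + ω·3 + 3

i=0: 9 = 2^(2 + 1) + 1 (b=2); 2→3: 3^(3 + 1) + 1 = 82; 82−1 = 81
i=1: 81 = 3^(3 + 1) (b=3); 3→4: 4^(4 + 1) = 1024; 1024−1 = 1023
i=2: 1023 = 3·4^4 + 3·4^3 + 3·4^2 + 3·4 + 3 (b=4); 4→5: 3·5^5 + 3·5^3 + 3·5^2 + 3·5 + 3 = 9843; 9843−1 = 9842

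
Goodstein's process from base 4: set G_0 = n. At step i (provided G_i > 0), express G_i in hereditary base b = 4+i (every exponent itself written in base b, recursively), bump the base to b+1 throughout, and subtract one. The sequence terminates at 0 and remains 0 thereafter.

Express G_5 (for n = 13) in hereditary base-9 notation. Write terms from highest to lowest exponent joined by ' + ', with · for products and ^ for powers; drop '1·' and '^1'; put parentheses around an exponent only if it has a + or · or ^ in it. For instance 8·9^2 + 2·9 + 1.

2·9 + 2

step 0: 13 = 3·4 + 1; sub 5 for 4: 3·5 + 1; = 16; G_1 = 16−1 = 15
step 1: 15 = 3·5; sub 6 for 5: 3·6; = 18; G_2 = 18−1 = 17
step 2: 17 = 2·6 + 5; sub 7 for 6: 2·7 + 5; = 19; G_3 = 19−1 = 18
step 3: 18 = 2·7 + 4; sub 8 for 7: 2·8 + 4; = 20; G_4 = 20−1 = 19
step 4: 19 = 2·8 + 3; sub 9 for 8: 2·9 + 3; = 21; G_5 = 21−1 = 20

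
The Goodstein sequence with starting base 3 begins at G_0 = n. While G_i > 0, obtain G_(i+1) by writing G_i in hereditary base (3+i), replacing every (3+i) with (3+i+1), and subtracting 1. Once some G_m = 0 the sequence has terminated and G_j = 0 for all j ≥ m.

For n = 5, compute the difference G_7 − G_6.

base 3: 5 = 3 + 2; at 4: 4 + 2 = 6; next = 5
base 4: 5 = 4 + 1; at 5: 5 + 1 = 6; next = 5
base 5: 5 = 5; at 6: 6 = 6; next = 5
base 6: 5 = 5; at 7: 5 = 5; next = 4
base 7: 4 = 4; at 8: 4 = 4; next = 3
base 8: 3 = 3; at 9: 3 = 3; next = 2
base 9: 2 = 2; at 10: 2 = 2; next = 1

-1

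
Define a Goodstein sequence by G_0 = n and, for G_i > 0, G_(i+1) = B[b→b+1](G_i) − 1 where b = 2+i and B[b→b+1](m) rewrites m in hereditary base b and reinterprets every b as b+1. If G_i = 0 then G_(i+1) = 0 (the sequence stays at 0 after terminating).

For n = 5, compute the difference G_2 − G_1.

228

G_0 = 5. HB_2(5) = 2^2 + 1. Bump = 28. G_1 = 27.
G_1 = 27. HB_3(27) = 3^3. Bump = 256. G_2 = 255.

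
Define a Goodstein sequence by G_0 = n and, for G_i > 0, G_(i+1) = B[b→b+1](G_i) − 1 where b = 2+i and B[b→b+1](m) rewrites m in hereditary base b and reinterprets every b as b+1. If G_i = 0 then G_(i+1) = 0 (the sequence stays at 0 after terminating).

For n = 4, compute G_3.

[0] 4 ≡ 2^2 (base 2). Lift 3: 27. −1: 26.
[1] 26 ≡ 2·3^2 + 2·3 + 2 (base 3). Lift 4: 42. −1: 41.
[2] 41 ≡ 2·4^2 + 2·4 + 1 (base 4). Lift 5: 61. −1: 60.
[3] 60 ≡ 2·5^2 + 2·5 (base 5). Lift 6: 84. −1: 83.

60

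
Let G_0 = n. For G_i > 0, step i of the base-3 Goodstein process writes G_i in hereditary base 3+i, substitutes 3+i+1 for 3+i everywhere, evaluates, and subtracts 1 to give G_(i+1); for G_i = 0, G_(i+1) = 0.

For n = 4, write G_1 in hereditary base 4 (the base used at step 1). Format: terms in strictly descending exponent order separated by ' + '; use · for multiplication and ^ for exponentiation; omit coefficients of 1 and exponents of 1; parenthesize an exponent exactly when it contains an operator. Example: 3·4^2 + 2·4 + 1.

4

(0) 4|_3 = 3 + 1 ↦ 4 + 1|_4 = 5 ⇒ 4
(1) 4|_4 = 4 ↦ 5|_5 = 5 ⇒ 4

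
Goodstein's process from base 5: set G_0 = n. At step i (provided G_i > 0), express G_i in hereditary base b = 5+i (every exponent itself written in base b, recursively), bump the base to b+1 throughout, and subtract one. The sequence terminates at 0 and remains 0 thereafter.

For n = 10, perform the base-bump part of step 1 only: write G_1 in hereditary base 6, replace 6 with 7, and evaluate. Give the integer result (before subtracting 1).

12

step 0: 10 = 2·5; sub 6 for 5: 2·6; = 12; G_1 = 12−1 = 11
step 1: 11 = 6 + 5; sub 7 for 6: 7 + 5; = 12; G_2 = 12−1 = 11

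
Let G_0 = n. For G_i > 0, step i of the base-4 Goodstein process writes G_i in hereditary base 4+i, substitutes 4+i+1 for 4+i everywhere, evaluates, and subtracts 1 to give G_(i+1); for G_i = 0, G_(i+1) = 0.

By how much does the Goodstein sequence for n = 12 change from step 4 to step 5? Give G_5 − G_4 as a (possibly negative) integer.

12 —HB4→ 3·4 —bump→ 3·5 = 15 —(−1)→ 14
14 —HB5→ 2·5 + 4 —bump→ 2·6 + 4 = 16 —(−1)→ 15
15 —HB6→ 2·6 + 3 —bump→ 2·7 + 3 = 17 —(−1)→ 16
16 —HB7→ 2·7 + 2 —bump→ 2·8 + 2 = 18 —(−1)→ 17
17 —HB8→ 2·8 + 1 —bump→ 2·9 + 1 = 19 —(−1)→ 18

1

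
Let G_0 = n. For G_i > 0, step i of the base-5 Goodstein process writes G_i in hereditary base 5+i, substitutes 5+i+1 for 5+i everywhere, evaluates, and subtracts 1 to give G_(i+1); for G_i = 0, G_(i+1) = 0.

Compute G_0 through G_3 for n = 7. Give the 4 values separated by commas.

G_0 = 7. HB_5(7) = 5 + 2. Bump = 8. G_1 = 7.
G_1 = 7. HB_6(7) = 6 + 1. Bump = 8. G_2 = 7.
G_2 = 7. HB_7(7) = 7. Bump = 8. G_3 = 7.

7, 7, 7, 7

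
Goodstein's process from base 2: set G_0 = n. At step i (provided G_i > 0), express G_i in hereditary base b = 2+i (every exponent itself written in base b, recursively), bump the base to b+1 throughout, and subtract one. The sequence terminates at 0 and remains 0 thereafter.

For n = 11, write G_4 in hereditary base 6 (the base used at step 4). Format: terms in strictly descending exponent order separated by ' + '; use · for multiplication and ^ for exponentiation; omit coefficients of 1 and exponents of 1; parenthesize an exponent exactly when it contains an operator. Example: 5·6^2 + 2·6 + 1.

6^(6 + 1) + 1

base 2: 11 = 2^(2 + 1) + 2 + 1; at 3: 3^(3 + 1) + 3 + 1 = 85; next = 84
base 3: 84 = 3^(3 + 1) + 3; at 4: 4^(4 + 1) + 4 = 1028; next = 1027
base 4: 1027 = 4^(4 + 1) + 3; at 5: 5^(5 + 1) + 3 = 15628; next = 15627
base 5: 15627 = 5^(5 + 1) + 2; at 6: 6^(6 + 1) + 2 = 279938; next = 279937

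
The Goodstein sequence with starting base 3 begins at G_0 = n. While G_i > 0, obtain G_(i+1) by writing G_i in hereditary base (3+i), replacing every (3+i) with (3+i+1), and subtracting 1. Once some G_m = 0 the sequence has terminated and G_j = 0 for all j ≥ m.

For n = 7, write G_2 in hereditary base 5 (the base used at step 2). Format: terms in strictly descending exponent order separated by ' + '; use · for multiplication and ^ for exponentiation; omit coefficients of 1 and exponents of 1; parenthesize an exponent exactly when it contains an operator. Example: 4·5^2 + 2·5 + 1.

7 —HB3→ 2·3 + 1 —bump→ 2·4 + 1 = 9 —(−1)→ 8
8 —HB4→ 2·4 —bump→ 2·5 = 10 —(−1)→ 9

5 + 4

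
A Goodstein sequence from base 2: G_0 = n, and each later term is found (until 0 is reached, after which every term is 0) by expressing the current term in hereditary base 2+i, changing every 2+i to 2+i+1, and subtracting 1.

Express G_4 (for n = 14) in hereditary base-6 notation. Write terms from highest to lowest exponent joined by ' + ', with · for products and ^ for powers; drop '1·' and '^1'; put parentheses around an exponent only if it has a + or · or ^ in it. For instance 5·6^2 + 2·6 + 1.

6^(6 + 1) + 5·6^5 + 5·6^4 + 5·6^3 + 5·6^2 + 5·6 + 5

14 —HB2→ 2^(2 + 1) + 2^2 + 2 —bump→ 3^(3 + 1) + 3^3 + 3 = 111 —(−1)→ 110
110 —HB3→ 3^(3 + 1) + 3^3 + 2 —bump→ 4^(4 + 1) + 4^4 + 2 = 1282 —(−1)→ 1281
1281 —HB4→ 4^(4 + 1) + 4^4 + 1 —bump→ 5^(5 + 1) + 5^5 + 1 = 18751 —(−1)→ 18750
18750 —HB5→ 5^(5 + 1) + 5^5 —bump→ 6^(6 + 1) + 6^6 = 326592 —(−1)→ 326591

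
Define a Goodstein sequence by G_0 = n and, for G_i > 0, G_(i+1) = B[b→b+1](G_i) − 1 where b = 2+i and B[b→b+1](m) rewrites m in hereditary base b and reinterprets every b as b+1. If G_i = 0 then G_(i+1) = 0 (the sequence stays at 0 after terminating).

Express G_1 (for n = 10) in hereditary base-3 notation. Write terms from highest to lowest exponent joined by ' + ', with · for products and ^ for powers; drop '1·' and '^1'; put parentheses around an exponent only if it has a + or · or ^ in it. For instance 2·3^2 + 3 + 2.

[0] 10 ≡ 2^(2 + 1) + 2 (base 2). Lift 3: 84. −1: 83.
[1] 83 ≡ 3^(3 + 1) + 2 (base 3). Lift 4: 1026. −1: 1025.

3^(3 + 1) + 2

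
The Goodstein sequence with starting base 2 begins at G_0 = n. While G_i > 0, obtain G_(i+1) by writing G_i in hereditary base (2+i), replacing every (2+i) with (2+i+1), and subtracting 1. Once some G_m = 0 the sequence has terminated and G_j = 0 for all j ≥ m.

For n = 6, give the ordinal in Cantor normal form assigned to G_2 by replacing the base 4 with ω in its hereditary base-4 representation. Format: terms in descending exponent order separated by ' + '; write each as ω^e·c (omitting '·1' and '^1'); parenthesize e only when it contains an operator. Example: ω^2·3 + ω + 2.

i=0: 6 = 2^2 + 2 (b=2); 2→3: 3^3 + 3 = 30; 30−1 = 29
i=1: 29 = 3^3 + 2 (b=3); 3→4: 4^4 + 2 = 258; 258−1 = 257
i=2: 257 = 4^4 + 1 (b=4); 4→5: 5^5 + 1 = 3126; 3126−1 = 3125

ω^ω + 1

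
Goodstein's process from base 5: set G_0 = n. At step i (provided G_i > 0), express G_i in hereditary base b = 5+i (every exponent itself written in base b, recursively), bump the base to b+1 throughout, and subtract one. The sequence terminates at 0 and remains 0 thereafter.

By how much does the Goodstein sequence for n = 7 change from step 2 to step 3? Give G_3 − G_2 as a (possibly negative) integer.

7 —HB5→ 5 + 2 —bump→ 6 + 2 = 8 —(−1)→ 7
7 —HB6→ 6 + 1 —bump→ 7 + 1 = 8 —(−1)→ 7
7 —HB7→ 7 —bump→ 8 = 8 —(−1)→ 7

0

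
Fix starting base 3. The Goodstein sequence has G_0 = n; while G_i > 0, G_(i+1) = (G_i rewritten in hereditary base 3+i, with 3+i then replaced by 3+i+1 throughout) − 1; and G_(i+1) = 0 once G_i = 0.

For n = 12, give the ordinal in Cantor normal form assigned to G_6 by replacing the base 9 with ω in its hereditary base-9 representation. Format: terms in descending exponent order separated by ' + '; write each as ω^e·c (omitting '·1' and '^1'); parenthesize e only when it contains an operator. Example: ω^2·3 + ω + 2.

base 3: 12 = 3^2 + 3; at 4: 4^2 + 4 = 20; next = 19
base 4: 19 = 4^2 + 3; at 5: 5^2 + 3 = 28; next = 27
base 5: 27 = 5^2 + 2; at 6: 6^2 + 2 = 38; next = 37
base 6: 37 = 6^2 + 1; at 7: 7^2 + 1 = 50; next = 49
base 7: 49 = 7^2; at 8: 8^2 = 64; next = 63
base 8: 63 = 7·8 + 7; at 9: 7·9 + 7 = 70; next = 69
base 9: 69 = 7·9 + 6; at 10: 7·10 + 6 = 76; next = 75

ω·7 + 6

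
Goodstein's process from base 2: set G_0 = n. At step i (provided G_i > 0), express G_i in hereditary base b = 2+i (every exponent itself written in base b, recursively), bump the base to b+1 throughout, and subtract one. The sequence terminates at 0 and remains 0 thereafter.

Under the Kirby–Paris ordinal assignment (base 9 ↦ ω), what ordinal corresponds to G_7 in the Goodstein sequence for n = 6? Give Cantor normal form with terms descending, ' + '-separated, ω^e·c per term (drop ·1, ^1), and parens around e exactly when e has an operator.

step 0: 6 = 2^2 + 2; sub 3 for 2: 3^3 + 3; = 30; G_1 = 30−1 = 29
step 1: 29 = 3^3 + 2; sub 4 for 3: 4^4 + 2; = 258; G_2 = 258−1 = 257
step 2: 257 = 4^4 + 1; sub 5 for 4: 5^5 + 1; = 3126; G_3 = 3126−1 = 3125
step 3: 3125 = 5^5; sub 6 for 5: 6^6; = 46656; G_4 = 46656−1 = 46655
step 4: 46655 = 5·6^5 + 5·6^4 + 5·6^3 + 5·6^2 + 5·6 + 5; sub 7 for 6: 5·7^5 + 5·7^4 + 5·7^3 + 5·7^2 + 5·7 + 5; = 98040; G_5 = 98040−1 = 98039
step 5: 98039 = 5·7^5 + 5·7^4 + 5·7^3 + 5·7^2 + 5·7 + 4; sub 8 for 7: 5·8^5 + 5·8^4 + 5·8^3 + 5·8^2 + 5·8 + 4; = 187244; G_6 = 187244−1 = 187243
step 6: 187243 = 5·8^5 + 5·8^4 + 5·8^3 + 5·8^2 + 5·8 + 3; sub 9 for 8: 5·9^5 + 5·9^4 + 5·9^3 + 5·9^2 + 5·9 + 3; = 332148; G_7 = 332148−1 = 332147
step 7: 332147 = 5·9^5 + 5·9^4 + 5·9^3 + 5·9^2 + 5·9 + 2; sub 10 for 9: 5·10^5 + 5·10^4 + 5·10^3 + 5·10^2 + 5·10 + 2; = 555552; G_8 = 555552−1 = 555551

ω^5·5 + ω^4·5 + ω^3·5 + ω^2·5 + ω·5 + 2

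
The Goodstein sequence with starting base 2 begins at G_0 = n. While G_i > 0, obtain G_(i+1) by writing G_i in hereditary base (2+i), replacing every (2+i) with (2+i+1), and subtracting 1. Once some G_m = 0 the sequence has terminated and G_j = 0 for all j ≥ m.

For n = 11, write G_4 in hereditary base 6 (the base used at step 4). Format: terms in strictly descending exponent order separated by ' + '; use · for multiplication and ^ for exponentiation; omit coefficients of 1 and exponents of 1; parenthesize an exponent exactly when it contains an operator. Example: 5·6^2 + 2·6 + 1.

6^(6 + 1) + 1

G_0=11  [base 2] 2^(2 + 1) + 2 + 1  →[2↦3]→  3^(3 + 1) + 3 + 1 = 85  −1 ⇒ G_1=84
G_1=84  [base 3] 3^(3 + 1) + 3  →[3↦4]→  4^(4 + 1) + 4 = 1028  −1 ⇒ G_2=1027
G_2=1027  [base 4] 4^(4 + 1) + 3  →[4↦5]→  5^(5 + 1) + 3 = 15628  −1 ⇒ G_3=15627
G_3=15627  [base 5] 5^(5 + 1) + 2  →[5↦6]→  6^(6 + 1) + 2 = 279938  −1 ⇒ G_4=279937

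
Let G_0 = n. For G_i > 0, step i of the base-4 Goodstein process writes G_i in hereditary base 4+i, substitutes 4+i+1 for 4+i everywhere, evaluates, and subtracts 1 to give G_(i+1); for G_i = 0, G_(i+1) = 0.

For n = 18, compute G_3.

48

18 —HB4→ 4^2 + 2 —bump→ 5^2 + 2 = 27 —(−1)→ 26
26 —HB5→ 5^2 + 1 —bump→ 6^2 + 1 = 37 —(−1)→ 36
36 —HB6→ 6^2 —bump→ 7^2 = 49 —(−1)→ 48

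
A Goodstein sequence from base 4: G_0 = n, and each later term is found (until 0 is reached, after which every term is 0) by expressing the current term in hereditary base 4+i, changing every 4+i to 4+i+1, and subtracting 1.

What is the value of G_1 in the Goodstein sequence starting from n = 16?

24

(0) 16|_4 = 4^2 ↦ 5^2|_5 = 25 ⇒ 24
(1) 24|_5 = 4·5 + 4 ↦ 4·6 + 4|_6 = 28 ⇒ 27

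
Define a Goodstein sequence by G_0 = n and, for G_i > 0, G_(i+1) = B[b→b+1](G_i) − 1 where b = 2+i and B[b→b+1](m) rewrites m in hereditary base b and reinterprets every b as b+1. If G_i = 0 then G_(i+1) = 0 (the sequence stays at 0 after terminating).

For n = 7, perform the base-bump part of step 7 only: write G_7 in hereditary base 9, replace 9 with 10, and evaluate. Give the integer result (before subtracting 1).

77777776

(0) 7|_2 = 2^2 + 2 + 1 ↦ 3^3 + 3 + 1|_3 = 31 ⇒ 30
(1) 30|_3 = 3^3 + 3 ↦ 4^4 + 4|_4 = 260 ⇒ 259
(2) 259|_4 = 4^4 + 3 ↦ 5^5 + 3|_5 = 3128 ⇒ 3127
(3) 3127|_5 = 5^5 + 2 ↦ 6^6 + 2|_6 = 46658 ⇒ 46657
(4) 46657|_6 = 6^6 + 1 ↦ 7^7 + 1|_7 = 823544 ⇒ 823543
(5) 823543|_7 = 7^7 ↦ 8^8|_8 = 16777216 ⇒ 16777215
(6) 16777215|_8 = 7·8^7 + 7·8^6 + 7·8^5 + 7·8^4 + 7·8^3 + 7·8^2 + 7·8 + 7 ↦ 7·9^7 + 7·9^6 + 7·9^5 + 7·9^4 + 7·9^3 + 7·9^2 + 7·9 + 7|_9 = 37665880 ⇒ 37665879
(7) 37665879|_9 = 7·9^7 + 7·9^6 + 7·9^5 + 7·9^4 + 7·9^3 + 7·9^2 + 7·9 + 6 ↦ 7·10^7 + 7·10^6 + 7·10^5 + 7·10^4 + 7·10^3 + 7·10^2 + 7·10 + 6|_10 = 77777776 ⇒ 77777775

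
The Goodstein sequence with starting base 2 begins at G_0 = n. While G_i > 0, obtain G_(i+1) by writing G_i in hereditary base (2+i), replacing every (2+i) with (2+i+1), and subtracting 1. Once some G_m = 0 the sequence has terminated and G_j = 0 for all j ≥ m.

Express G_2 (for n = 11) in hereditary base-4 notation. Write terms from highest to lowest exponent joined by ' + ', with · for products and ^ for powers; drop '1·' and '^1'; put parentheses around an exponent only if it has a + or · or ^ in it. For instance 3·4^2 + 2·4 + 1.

4^(4 + 1) + 3

step 0: 11 = 2^(2 + 1) + 2 + 1; sub 3 for 2: 3^(3 + 1) + 3 + 1; = 85; G_1 = 85−1 = 84
step 1: 84 = 3^(3 + 1) + 3; sub 4 for 3: 4^(4 + 1) + 4; = 1028; G_2 = 1028−1 = 1027
step 2: 1027 = 4^(4 + 1) + 3; sub 5 for 4: 5^(5 + 1) + 3; = 15628; G_3 = 15628−1 = 15627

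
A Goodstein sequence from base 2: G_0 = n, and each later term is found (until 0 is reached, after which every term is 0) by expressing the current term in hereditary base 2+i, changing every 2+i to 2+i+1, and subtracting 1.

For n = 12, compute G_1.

107

12 —HB2→ 2^(2 + 1) + 2^2 —bump→ 3^(3 + 1) + 3^3 = 108 —(−1)→ 107
107 —HB3→ 3^(3 + 1) + 2·3^2 + 2·3 + 2 —bump→ 4^(4 + 1) + 2·4^2 + 2·4 + 2 = 1066 —(−1)→ 1065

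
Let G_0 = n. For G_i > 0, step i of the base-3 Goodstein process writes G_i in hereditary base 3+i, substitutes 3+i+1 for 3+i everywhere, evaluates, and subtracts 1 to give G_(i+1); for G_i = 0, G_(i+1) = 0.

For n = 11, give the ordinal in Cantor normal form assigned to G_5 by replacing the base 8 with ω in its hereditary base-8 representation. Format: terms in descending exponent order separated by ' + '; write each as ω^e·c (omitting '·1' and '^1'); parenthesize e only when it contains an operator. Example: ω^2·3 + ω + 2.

ω·5 + 3

11 —HB3→ 3^2 + 2 —bump→ 4^2 + 2 = 18 —(−1)→ 17
17 —HB4→ 4^2 + 1 —bump→ 5^2 + 1 = 26 —(−1)→ 25
25 —HB5→ 5^2 —bump→ 6^2 = 36 —(−1)→ 35
35 —HB6→ 5·6 + 5 —bump→ 5·7 + 5 = 40 —(−1)→ 39
39 —HB7→ 5·7 + 4 —bump→ 5·8 + 4 = 44 —(−1)→ 43
43 —HB8→ 5·8 + 3 —bump→ 5·9 + 3 = 48 —(−1)→ 47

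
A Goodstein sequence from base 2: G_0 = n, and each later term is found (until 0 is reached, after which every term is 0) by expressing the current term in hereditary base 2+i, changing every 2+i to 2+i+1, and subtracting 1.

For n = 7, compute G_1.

G_0=7  [base 2] 2^2 + 2 + 1  →[2↦3]→  3^3 + 3 + 1 = 31  −1 ⇒ G_1=30
G_1=30  [base 3] 3^3 + 3  →[3↦4]→  4^4 + 4 = 260  −1 ⇒ G_2=259

30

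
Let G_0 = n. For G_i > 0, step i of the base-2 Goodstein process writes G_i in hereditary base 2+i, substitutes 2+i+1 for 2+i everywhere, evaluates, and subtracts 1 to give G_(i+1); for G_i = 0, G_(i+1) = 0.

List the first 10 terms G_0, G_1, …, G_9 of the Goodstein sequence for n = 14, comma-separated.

[0] 14 ≡ 2^(2 + 1) + 2^2 + 2 (base 2). Lift 3: 111. −1: 110.
[1] 110 ≡ 3^(3 + 1) + 3^3 + 2 (base 3). Lift 4: 1282. −1: 1281.
[2] 1281 ≡ 4^(4 + 1) + 4^4 + 1 (base 4). Lift 5: 18751. −1: 18750.
[3] 18750 ≡ 5^(5 + 1) + 5^5 (base 5). Lift 6: 326592. −1: 326591.
[4] 326591 ≡ 6^(6 + 1) + 5·6^5 + 5·6^4 + 5·6^3 + 5·6^2 + 5·6 + 5 (base 6). Lift 7: 5862841. −1: 5862840.
[5] 5862840 ≡ 7^(7 + 1) + 5·7^5 + 5·7^4 + 5·7^3 + 5·7^2 + 5·7 + 4 (base 7). Lift 8: 134404972. −1: 134404971.
[6] 134404971 ≡ 8^(8 + 1) + 5·8^5 + 5·8^4 + 5·8^3 + 5·8^2 + 5·8 + 3 (base 8). Lift 9: 3487116549. −1: 3487116548.
[7] 3487116548 ≡ 9^(9 + 1) + 5·9^5 + 5·9^4 + 5·9^3 + 5·9^2 + 5·9 + 2 (base 9). Lift 10: 100000555552. −1: 100000555551.
[8] 100000555551 ≡ 10^(10 + 1) + 5·10^5 + 5·10^4 + 5·10^3 + 5·10^2 + 5·10 + 1 (base 10). Lift 11: 3138429262497. −1: 3138429262496.

14, 110, 1281, 18750, 326591, 5862840, 134404971, 3487116548, 100000555551, 3138429262496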